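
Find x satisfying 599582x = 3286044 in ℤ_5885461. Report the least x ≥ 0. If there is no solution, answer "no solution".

4684604

First find gcd(599582, 5885461):
5885461 = 9·599582 + 489223
599582 = 1·489223 + 110359
489223 = 4·110359 + 47787
110359 = 2·47787 + 14785
47787 = 3·14785 + 3432
14785 = 4·3432 + 1057
3432 = 3·1057 + 261
1057 = 4·261 + 13
261 = 20·13 + 1
13 = 13·1 + 0
gcd = 1, so a unique solution mod 5885461 exists.
Back-substitute for the Bézout coefficients:
1 = 261 − 20·13
1 = −20·1057 + 81·261
1 = 81·3432 − 263·1057
1 = −263·14785 + 1133·3432
1 = 1133·47787 − 3662·14785
1 = −3662·110359 + 8457·47787
1 = 8457·489223 − 37490·110359
1 = −37490·599582 + 45947·489223
1 = 45947·5885461 − 451013·599582
So 599582·(-451013) ≡ 1 (mod 5885461), giving 599582⁻¹ ≡ 5434448.
x ≡ 599582⁻¹·3286044 ≡ 5434448·3286044 ≡ 4684604 (mod 5885461).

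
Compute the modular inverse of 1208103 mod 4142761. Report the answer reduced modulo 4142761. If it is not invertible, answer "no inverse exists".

4022446

Extended Euclidean algorithm:
4142761 = 3·1208103 + 518452
1208103 = 2·518452 + 171199
518452 = 3·171199 + 4855
171199 = 35·4855 + 1274
4855 = 3·1274 + 1033
1274 = 1·1033 + 241
1033 = 4·241 + 69
241 = 3·69 + 34
69 = 2·34 + 1
34 = 34·1 + 0
The gcd is 1. Working backward:
1 = 69 − 2·34
1 = −2·241 + 7·69
1 = 7·1033 − 30·241
1 = −30·1274 + 37·1033
1 = 37·4855 − 141·1274
1 = −141·171199 + 4972·4855
1 = 4972·518452 − 15057·171199
1 = −15057·1208103 + 35086·518452
1 = 35086·4142761 − 120315·1208103
Thus 1208103·(-120315) ≡ 1 (mod 4142761); reducing, -120315 mod 4142761 = 4022446.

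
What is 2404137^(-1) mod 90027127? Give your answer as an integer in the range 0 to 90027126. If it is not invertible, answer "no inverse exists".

50889989

gcd(90027127, 2404137) by repeated division:
90027127 = 37*2404137 + 1074058
2404137 = 2*1074058 + 256021
1074058 = 4*256021 + 49974
256021 = 5*49974 + 6151
49974 = 8*6151 + 766
6151 = 8*766 + 23
766 = 33*23 + 7
23 = 3*7 + 2
7 = 3*2 + 1
2 = 2*1 + 0
Since gcd(2404137, 90027127) = 1, back-substitute to write 1 as a combination:
1 = 7 − 3·2
1 = −3·23 + 10·7
1 = 10·766 − 333·23
1 = −333·6151 + 2674·766
1 = 2674·49974 − 21725·6151
1 = −21725·256021 + 111299·49974
1 = 111299·1074058 − 466921·256021
1 = −466921·2404137 + 1045141·1074058
1 = 1045141·90027127 − 39137138·2404137
So 2404137·(-39137138) ≡ 1 (mod 90027127), and -39137138 ≡ 50889989 (mod 90027127).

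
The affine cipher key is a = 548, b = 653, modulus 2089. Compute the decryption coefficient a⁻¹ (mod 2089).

1582

gcd(2089, 548) by repeated division:
2089 = 3*548 + 445
548 = 1*445 + 103
445 = 4*103 + 33
103 = 3*33 + 4
33 = 8*4 + 1
4 = 4*1 + 0
The gcd is 1. Working backward:
1 = 33 − 8·4
1 = −8·103 + 25·33
1 = 25·445 − 108·103
1 = −108·548 + 133·445
1 = 133·2089 − 507·548
Hence 548⁻¹ ≡ -507 ≡ 1582 (mod 2089).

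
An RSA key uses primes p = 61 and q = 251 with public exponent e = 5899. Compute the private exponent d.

φ(n) = (p−1)(q−1) = 60·250 = 15000.
Need d with 5899·d ≡ 1 (mod 15000). Apply the extended Euclidean algorithm:
15000 = 2*5899 + 3202
5899 = 1*3202 + 2697
3202 = 1*2697 + 505
2697 = 5*505 + 172
505 = 2*172 + 161
172 = 1*161 + 11
161 = 14*11 + 7
11 = 1*7 + 4
7 = 1*4 + 3
4 = 1*3 + 1
3 = 3*1 + 0
Back-substitute:
1 = 4 − 3
1 = −7 + 2·4
1 = 2·11 − 3·7
1 = −3·161 + 44·11
1 = 44·172 − 47·161
1 = −47·505 + 138·172
1 = 138·2697 − 737·505
1 = −737·3202 + 875·2697
1 = 875·5899 − 1612·3202
1 = −1612·15000 + 4099·5899
So 5899·4099 ≡ 1 (mod 15000), hence d = 4099.

4099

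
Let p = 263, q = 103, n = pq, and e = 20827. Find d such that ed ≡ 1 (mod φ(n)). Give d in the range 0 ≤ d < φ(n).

φ(n) = (p−1)(q−1) = 262·102 = 26724.
Need d with 20827·d ≡ 1 (mod 26724). Apply the extended Euclidean algorithm:
26724 = 1*20827 + 5897
20827 = 3*5897 + 3136
5897 = 1*3136 + 2761
3136 = 1*2761 + 375
2761 = 7*375 + 136
375 = 2*136 + 103
136 = 1*103 + 33
103 = 3*33 + 4
33 = 8*4 + 1
4 = 4*1 + 0
Back-substitute:
1 = 33 − 8·4
1 = −8·103 + 25·33
1 = 25·136 − 33·103
1 = −33·375 + 91·136
1 = 91·2761 − 670·375
1 = −670·3136 + 761·2761
1 = 761·5897 − 1431·3136
1 = −1431·20827 + 5054·5897
1 = 5054·26724 − 6485·20827
So 20827·(-6485) ≡ 1 (mod 26724), hence d ≡ -6485 ≡ 20239 (mod 26724).

20239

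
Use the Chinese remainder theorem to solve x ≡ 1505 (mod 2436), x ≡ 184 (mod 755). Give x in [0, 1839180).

778589

Write x = 1505 + 2436·k. Then 2436·k ≡ 184 − 1505 ≡ 189 (mod 755).
Need 2436⁻¹ mod 755. Extended Euclid on (755, 171):
755 = 4*171 + 71
171 = 2*71 + 29
71 = 2*29 + 13
29 = 2*13 + 3
13 = 4*3 + 1
3 = 3*1 + 0
Back-substitute:
1 = 13 − 4·3
1 = −4·29 + 9·13
1 = 9·71 − 22·29
1 = −22·171 + 53·71
1 = 53·755 − 234·171
2436⁻¹ ≡ 521 (mod 755), so k ≡ 521·189 ≡ 319 (mod 755).
x = 1505 + 2436·319 = 778589.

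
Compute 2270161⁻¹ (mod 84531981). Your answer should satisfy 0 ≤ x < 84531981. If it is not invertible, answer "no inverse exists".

27637093

Run Euclid on (84531981, 2270161):
84531981 = 37*2270161 + 536024
2270161 = 4*536024 + 126065
536024 = 4*126065 + 31764
126065 = 3*31764 + 30773
31764 = 1*30773 + 991
30773 = 31*991 + 52
991 = 19*52 + 3
52 = 17*3 + 1
3 = 3*1 + 0
Since gcd(2270161, 84531981) = 1, back-substitute to write 1 as a combination:
1 = 52 − 17·3
1 = −17·991 + 324·52
1 = 324·30773 − 10061·991
1 = −10061·31764 + 10385·30773
1 = 10385·126065 − 41216·31764
1 = −41216·536024 + 175249·126065
1 = 175249·2270161 − 742212·536024
1 = −742212·84531981 + 27637093·2270161
So 2270161·27637093 ≡ 1 (mod 84531981).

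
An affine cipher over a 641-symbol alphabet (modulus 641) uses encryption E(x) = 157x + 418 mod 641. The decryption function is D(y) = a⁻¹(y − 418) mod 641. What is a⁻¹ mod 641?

49

Run Euclid on (641, 157):
641 = 4*157 + 13
157 = 12*13 + 1
13 = 13*1 + 0
The gcd is 1. Working backward:
1 = 157 − 12·13
1 = −12·641 + 49·157
So 157·49 ≡ 1 (mod 641).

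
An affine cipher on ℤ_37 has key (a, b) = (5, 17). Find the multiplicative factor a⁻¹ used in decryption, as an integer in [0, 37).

gcd(37, 5) by repeated division:
37 = 7*5 + 2
5 = 2*2 + 1
2 = 2*1 + 0
Since gcd(5, 37) = 1, back-substitute to write 1 as a combination:
1 = 5 − 2·2
1 = −2·37 + 15·5
So 5·15 ≡ 1 (mod 37).

15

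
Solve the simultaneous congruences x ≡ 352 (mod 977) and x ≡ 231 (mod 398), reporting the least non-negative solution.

255349

Write x = 352 + 977·k. Then 977·k ≡ 231 − 352 ≡ 277 (mod 398).
Need 977⁻¹ mod 398. Extended Euclid on (398, 181):
398 = 2*181 + 36
181 = 5*36 + 1
36 = 36*1 + 0
Back-substitute:
1 = 181 − 5·36
1 = −5·398 + 11·181
977⁻¹ ≡ 11 (mod 398), so k ≡ 11·277 ≡ 261 (mod 398).
x = 352 + 977·261 = 255349.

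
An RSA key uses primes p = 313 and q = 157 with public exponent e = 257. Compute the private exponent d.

φ(n) = (p−1)(q−1) = 312·156 = 48672.
Need d with 257·d ≡ 1 (mod 48672). Apply the extended Euclidean algorithm:
48672 = 189·257 + 99
257 = 2·99 + 59
99 = 1·59 + 40
59 = 1·40 + 19
40 = 2·19 + 2
19 = 9·2 + 1
2 = 2·1 + 0
Back-substitute:
1 = 19 − 9·2
1 = −9·40 + 19·19
1 = 19·59 − 28·40
1 = −28·99 + 47·59
1 = 47·257 − 122·99
1 = −122·48672 + 23105·257
So 257·23105 ≡ 1 (mod 48672), hence d = 23105.

23105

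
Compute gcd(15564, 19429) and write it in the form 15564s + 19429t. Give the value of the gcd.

1

Apply Euclid's algorithm to 19429 and 15564:
19429 = 1×15564 + 3865
15564 = 4×3865 + 104
3865 = 37×104 + 17
104 = 6×17 + 2
17 = 8×2 + 1
2 = 2×1 + 0
gcd(15564, 19429) = 1.
Working backward:
1 = 17 − 8·2
1 = −8·104 + 49·17
1 = 49·3865 − 1821·104
1 = −1821·15564 + 7333·3865
1 = 7333·19429 − 9154·15564
So 1 = (7333)·19429 + (-9154)·15564.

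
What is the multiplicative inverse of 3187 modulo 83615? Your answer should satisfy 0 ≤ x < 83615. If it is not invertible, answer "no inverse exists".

Apply the Euclidean algorithm to 83615 and 3187:
83615 = 26*3187 + 753
3187 = 4*753 + 175
753 = 4*175 + 53
175 = 3*53 + 16
53 = 3*16 + 5
16 = 3*5 + 1
5 = 5*1 + 0
Since gcd(3187, 83615) = 1, back-substitute to write 1 as a combination:
1 = 16 − 3·5
1 = −3·53 + 10·16
1 = 10·175 − 33·53
1 = −33·753 + 142·175
1 = 142·3187 − 601·753
1 = −601·83615 + 15768·3187
So 3187·15768 ≡ 1 (mod 83615).

15768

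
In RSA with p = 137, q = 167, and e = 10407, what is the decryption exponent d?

3831

φ(n) = (p−1)(q−1) = 136·166 = 22576.
Need d with 10407·d ≡ 1 (mod 22576). Apply the extended Euclidean algorithm:
22576 = 2·10407 + 1762
10407 = 5·1762 + 1597
1762 = 1·1597 + 165
1597 = 9·165 + 112
165 = 1·112 + 53
112 = 2·53 + 6
53 = 8·6 + 5
6 = 1·5 + 1
5 = 5·1 + 0
Back-substitute:
1 = 6 − 5
1 = −53 + 9·6
1 = 9·112 − 19·53
1 = −19·165 + 28·112
1 = 28·1597 − 271·165
1 = −271·1762 + 299·1597
1 = 299·10407 − 1766·1762
1 = −1766·22576 + 3831·10407
So 10407·3831 ≡ 1 (mod 22576), hence d = 3831.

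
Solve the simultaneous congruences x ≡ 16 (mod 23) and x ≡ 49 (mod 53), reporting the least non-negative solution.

Write x = 16 + 23·k. Then 23·k ≡ 49 − 16 ≡ 33 (mod 53).
Need 23⁻¹ mod 53. Extended Euclid on (53, 23):
53 = 2*23 + 7
23 = 3*7 + 2
7 = 3*2 + 1
2 = 2*1 + 0
Back-substitute:
1 = 7 − 3·2
1 = −3·23 + 10·7
1 = 10·53 − 23·23
23⁻¹ ≡ 30 (mod 53), so k ≡ 30·33 ≡ 36 (mod 53).
x = 16 + 23·36 = 844.

844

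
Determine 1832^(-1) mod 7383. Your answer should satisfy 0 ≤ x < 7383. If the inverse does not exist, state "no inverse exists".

1745

Run Euclid on (7383, 1832):
7383 = 4·1832 + 55
1832 = 33·55 + 17
55 = 3·17 + 4
17 = 4·4 + 1
4 = 4·1 + 0
gcd = 1, so the inverse exists. Back-substitute:
1 = 17 − 4·4
1 = −4·55 + 13·17
1 = 13·1832 − 433·55
1 = −433·7383 + 1745·1832
So 1832·1745 ≡ 1 (mod 7383).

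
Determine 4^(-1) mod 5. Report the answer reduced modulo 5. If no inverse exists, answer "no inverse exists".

4

Apply the Euclidean algorithm to 5 and 4:
5 = 1·4 + 1
4 = 4·1 + 0
Since gcd(4, 5) = 1, back-substitute to write 1 as a combination:
1 = 5 − 4
Thus 4·(-1) ≡ 1 (mod 5); reducing, -1 mod 5 = 4.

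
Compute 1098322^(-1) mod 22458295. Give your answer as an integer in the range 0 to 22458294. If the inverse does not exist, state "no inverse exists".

Run Euclid on (22458295, 1098322):
22458295 = 20×1098322 + 491855
1098322 = 2×491855 + 114612
491855 = 4×114612 + 33407
114612 = 3×33407 + 14391
33407 = 2×14391 + 4625
14391 = 3×4625 + 516
4625 = 8×516 + 497
516 = 1×497 + 19
497 = 26×19 + 3
19 = 6×3 + 1
3 = 3×1 + 0
Since gcd(1098322, 22458295) = 1, back-substitute to write 1 as a combination:
1 = 19 − 6·3
1 = −6·497 + 157·19
1 = 157·516 − 163·497
1 = −163·4625 + 1461·516
1 = 1461·14391 − 4546·4625
1 = −4546·33407 + 10553·14391
1 = 10553·114612 − 36205·33407
1 = −36205·491855 + 155373·114612
1 = 155373·1098322 − 346951·491855
1 = −346951·22458295 + 7094393·1098322
So 1098322·7094393 ≡ 1 (mod 22458295).

7094393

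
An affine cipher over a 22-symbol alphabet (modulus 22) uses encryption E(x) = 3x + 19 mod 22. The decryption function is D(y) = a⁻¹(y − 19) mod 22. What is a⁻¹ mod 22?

gcd(22, 3) by repeated division:
22 = 7×3 + 1
3 = 3×1 + 0
gcd = 1, so the inverse exists. Back-substitute:
1 = 22 − 7·3
Thus 3·(-7) ≡ 1 (mod 22); reducing, -7 mod 22 = 15.

15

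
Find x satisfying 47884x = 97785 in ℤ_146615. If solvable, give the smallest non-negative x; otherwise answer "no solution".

91690

First find gcd(47884, 146615):
146615 = 3×47884 + 2963
47884 = 16×2963 + 476
2963 = 6×476 + 107
476 = 4×107 + 48
107 = 2×48 + 11
48 = 4×11 + 4
11 = 2×4 + 3
4 = 1×3 + 1
3 = 3×1 + 0
gcd = 1, so a unique solution mod 146615 exists.
Back-substitute for the Bézout coefficients:
1 = 4 − 3
1 = −11 + 3·4
1 = 3·48 − 13·11
1 = −13·107 + 29·48
1 = 29·476 − 129·107
1 = −129·2963 + 803·476
1 = 803·47884 − 12977·2963
1 = −12977·146615 + 39734·47884
So 47884·(39734) ≡ 1 (mod 146615), giving 47884⁻¹ ≡ 39734.
x ≡ 47884⁻¹·97785 ≡ 39734·97785 ≡ 91690 (mod 146615).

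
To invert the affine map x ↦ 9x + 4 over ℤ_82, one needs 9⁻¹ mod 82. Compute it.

Apply the Euclidean algorithm to 82 and 9:
82 = 9·9 + 1
9 = 9·1 + 0
gcd = 1, so the inverse exists. Back-substitute:
1 = 82 − 9·9
So 9·(-9) ≡ 1 (mod 82), and -9 ≡ 73 (mod 82).

73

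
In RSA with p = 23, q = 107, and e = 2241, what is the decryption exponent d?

φ(n) = (p−1)(q−1) = 22·106 = 2332.
Need d with 2241·d ≡ 1 (mod 2332). Apply the extended Euclidean algorithm:
2332 = 1*2241 + 91
2241 = 24*91 + 57
91 = 1*57 + 34
57 = 1*34 + 23
34 = 1*23 + 11
23 = 2*11 + 1
11 = 11*1 + 0
Back-substitute:
1 = 23 − 2·11
1 = −2·34 + 3·23
1 = 3·57 − 5·34
1 = −5·91 + 8·57
1 = 8·2241 − 197·91
1 = −197·2332 + 205·2241
So 2241·205 ≡ 1 (mod 2332), hence d = 205.

205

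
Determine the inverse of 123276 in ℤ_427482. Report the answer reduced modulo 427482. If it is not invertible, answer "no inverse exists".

Euclidean algorithm on 427482, 123276:
427482 = 3·123276 + 57654
123276 = 2·57654 + 7968
57654 = 7·7968 + 1878
7968 = 4·1878 + 456
1878 = 4·456 + 54
456 = 8·54 + 24
54 = 2·24 + 6
24 = 4·6 + 0
gcd(123276, 427482) = 6 ≠ 1, so 123276 has no multiplicative inverse modulo 427482.

no inverse exists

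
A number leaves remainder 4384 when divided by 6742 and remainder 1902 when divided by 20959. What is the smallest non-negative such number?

Write x = 4384 + 6742·k. Then 6742·k ≡ 1902 − 4384 ≡ 18477 (mod 20959).
Need 6742⁻¹ mod 20959. Extended Euclid on (20959, 6742):
20959 = 3×6742 + 733
6742 = 9×733 + 145
733 = 5×145 + 8
145 = 18×8 + 1
8 = 8×1 + 0
Back-substitute:
1 = 145 − 18·8
1 = −18·733 + 91·145
1 = 91·6742 − 837·733
1 = −837·20959 + 2602·6742
6742⁻¹ ≡ 2602 (mod 20959), so k ≡ 2602·18477 ≡ 18167 (mod 20959).
x = 4384 + 6742·18167 = 122486298.

122486298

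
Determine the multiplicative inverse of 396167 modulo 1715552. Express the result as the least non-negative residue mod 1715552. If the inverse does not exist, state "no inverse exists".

Run Euclid on (1715552, 396167):
1715552 = 4·396167 + 130884
396167 = 3·130884 + 3515
130884 = 37·3515 + 829
3515 = 4·829 + 199
829 = 4·199 + 33
199 = 6·33 + 1
33 = 33·1 + 0
The gcd is 1. Working backward:
1 = 199 − 6·33
1 = −6·829 + 25·199
1 = 25·3515 − 106·829
1 = −106·130884 + 3947·3515
1 = 3947·396167 − 11947·130884
1 = −11947·1715552 + 51735·396167
So 396167·51735 ≡ 1 (mod 1715552).

51735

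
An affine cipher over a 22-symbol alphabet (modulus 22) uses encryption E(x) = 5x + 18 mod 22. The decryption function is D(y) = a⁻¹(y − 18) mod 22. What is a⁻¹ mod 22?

Run Euclid on (22, 5):
22 = 4*5 + 2
5 = 2*2 + 1
2 = 2*1 + 0
gcd = 1, so the inverse exists. Back-substitute:
1 = 5 − 2·2
1 = −2·22 + 9·5
So 5·9 ≡ 1 (mod 22).

9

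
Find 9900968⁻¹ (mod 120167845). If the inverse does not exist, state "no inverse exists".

Euclidean algorithm on 120167845, 9900968:
120167845 = 12·9900968 + 1356229
9900968 = 7·1356229 + 407365
1356229 = 3·407365 + 134134
407365 = 3·134134 + 4963
134134 = 27·4963 + 133
4963 = 37·133 + 42
133 = 3·42 + 7
42 = 6·7 + 0
Since gcd = 7 > 1, 9900968 is not a unit mod 120167845.

no inverse exists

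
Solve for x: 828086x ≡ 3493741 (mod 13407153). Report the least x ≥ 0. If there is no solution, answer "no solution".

First find gcd(828086, 13407153):
13407153 = 16*828086 + 157777
828086 = 5*157777 + 39201
157777 = 4*39201 + 973
39201 = 40*973 + 281
973 = 3*281 + 130
281 = 2*130 + 21
130 = 6*21 + 4
21 = 5*4 + 1
4 = 4*1 + 0
gcd = 1, so a unique solution mod 13407153 exists.
Back-substitute for the Bézout coefficients:
1 = 21 − 5·4
1 = −5·130 + 31·21
1 = 31·281 − 67·130
1 = −67·973 + 232·281
1 = 232·39201 − 9347·973
1 = −9347·157777 + 37620·39201
1 = 37620·828086 − 197447·157777
1 = −197447·13407153 + 3196772·828086
So 828086·(3196772) ≡ 1 (mod 13407153), giving 828086⁻¹ ≡ 3196772.
x ≡ 828086⁻¹·3493741 ≡ 3196772·3493741 ≡ 12076085 (mod 13407153).

12076085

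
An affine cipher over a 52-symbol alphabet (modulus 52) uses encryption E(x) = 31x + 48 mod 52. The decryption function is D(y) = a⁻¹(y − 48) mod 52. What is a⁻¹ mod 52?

47

Run Euclid on (52, 31):
52 = 1·31 + 21
31 = 1·21 + 10
21 = 2·10 + 1
10 = 10·1 + 0
Since gcd(31, 52) = 1, back-substitute to write 1 as a combination:
1 = 21 − 2·10
1 = −2·31 + 3·21
1 = 3·52 − 5·31
Hence 31⁻¹ ≡ -5 ≡ 47 (mod 52).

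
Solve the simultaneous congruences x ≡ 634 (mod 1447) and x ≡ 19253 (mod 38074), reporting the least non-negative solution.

Write x = 634 + 1447·k. Then 1447·k ≡ 19253 − 634 ≡ 18619 (mod 38074).
Need 1447⁻¹ mod 38074. Extended Euclid on (38074, 1447):
38074 = 26·1447 + 452
1447 = 3·452 + 91
452 = 4·91 + 88
91 = 1·88 + 3
88 = 29·3 + 1
3 = 3·1 + 0
Back-substitute:
1 = 88 − 29·3
1 = −29·91 + 30·88
1 = 30·452 − 149·91
1 = −149·1447 + 477·452
1 = 477·38074 − 12551·1447
1447⁻¹ ≡ 25523 (mod 38074), so k ≡ 25523·18619 ≡ 11143 (mod 38074).
x = 634 + 1447·11143 = 16124555.

16124555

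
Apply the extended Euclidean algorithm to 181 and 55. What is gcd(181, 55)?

Apply Euclid's algorithm to 181 and 55:
181 = 3*55 + 16
55 = 3*16 + 7
16 = 2*7 + 2
7 = 3*2 + 1
2 = 2*1 + 0
gcd(181, 55) = 1.
Working backward:
1 = 7 − 3·2
1 = −3·16 + 7·7
1 = 7·55 − 24·16
1 = −24·181 + 79·55
So 1 = (-24)·181 + (79)·55.

1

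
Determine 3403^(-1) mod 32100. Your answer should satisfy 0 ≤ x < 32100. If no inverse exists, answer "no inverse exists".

7867

Extended Euclidean algorithm:
32100 = 9*3403 + 1473
3403 = 2*1473 + 457
1473 = 3*457 + 102
457 = 4*102 + 49
102 = 2*49 + 4
49 = 12*4 + 1
4 = 4*1 + 0
Since gcd(3403, 32100) = 1, back-substitute to write 1 as a combination:
1 = 49 − 12·4
1 = −12·102 + 25·49
1 = 25·457 − 112·102
1 = −112·1473 + 361·457
1 = 361·3403 − 834·1473
1 = −834·32100 + 7867·3403
So 3403·7867 ≡ 1 (mod 32100).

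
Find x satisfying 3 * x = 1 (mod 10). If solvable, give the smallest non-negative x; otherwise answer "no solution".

7

First find gcd(3, 10):
10 = 3*3 + 1
3 = 3*1 + 0
gcd = 1, so a unique solution mod 10 exists.
Back-substitute for the Bézout coefficients:
1 = 10 − 3·3
So 3·(-3) ≡ 1 (mod 10), giving 3⁻¹ ≡ 7.
x ≡ 3⁻¹·1 ≡ 7·1 ≡ 7 (mod 10).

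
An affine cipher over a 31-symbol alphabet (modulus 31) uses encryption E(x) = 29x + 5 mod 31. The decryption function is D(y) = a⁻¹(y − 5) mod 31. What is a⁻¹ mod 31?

15

Extended Euclidean algorithm:
31 = 1*29 + 2
29 = 14*2 + 1
2 = 2*1 + 0
The gcd is 1. Working backward:
1 = 29 − 14·2
1 = −14·31 + 15·29
So 29·15 ≡ 1 (mod 31).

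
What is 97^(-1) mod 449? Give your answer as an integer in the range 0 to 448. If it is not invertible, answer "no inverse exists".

Extended Euclidean algorithm:
449 = 4*97 + 61
97 = 1*61 + 36
61 = 1*36 + 25
36 = 1*25 + 11
25 = 2*11 + 3
11 = 3*3 + 2
3 = 1*2 + 1
2 = 2*1 + 0
gcd = 1, so the inverse exists. Back-substitute:
1 = 3 − 2
1 = −11 + 4·3
1 = 4·25 − 9·11
1 = −9·36 + 13·25
1 = 13·61 − 22·36
1 = −22·97 + 35·61
1 = 35·449 − 162·97
So 97·(-162) ≡ 1 (mod 449), and -162 ≡ 287 (mod 449).

287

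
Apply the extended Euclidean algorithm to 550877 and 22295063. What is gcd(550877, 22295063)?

Apply Euclid's algorithm to 22295063 and 550877:
22295063 = 40*550877 + 259983
550877 = 2*259983 + 30911
259983 = 8*30911 + 12695
30911 = 2*12695 + 5521
12695 = 2*5521 + 1653
5521 = 3*1653 + 562
1653 = 2*562 + 529
562 = 1*529 + 33
529 = 16*33 + 1
33 = 33*1 + 0
gcd(550877, 22295063) = 1.
Working backward:
1 = 529 − 16·33
1 = −16·562 + 17·529
1 = 17·1653 − 50·562
1 = −50·5521 + 167·1653
1 = 167·12695 − 384·5521
1 = −384·30911 + 935·12695
1 = 935·259983 − 7864·30911
1 = −7864·550877 + 16663·259983
1 = 16663·22295063 − 674384·550877
So 1 = (16663)·22295063 + (-674384)·550877.

1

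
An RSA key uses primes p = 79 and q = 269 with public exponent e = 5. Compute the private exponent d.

φ(n) = (p−1)(q−1) = 78·268 = 20904.
Need d with 5·d ≡ 1 (mod 20904). Apply the extended Euclidean algorithm:
20904 = 4180*5 + 4
5 = 1*4 + 1
4 = 4*1 + 0
Back-substitute:
1 = 5 − 4
1 = −20904 + 4181·5
So 5·4181 ≡ 1 (mod 20904), hence d = 4181.

4181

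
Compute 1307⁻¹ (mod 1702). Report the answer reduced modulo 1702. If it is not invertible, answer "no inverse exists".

Run Euclid on (1702, 1307):
1702 = 1×1307 + 395
1307 = 3×395 + 122
395 = 3×122 + 29
122 = 4×29 + 6
29 = 4×6 + 5
6 = 1×5 + 1
5 = 5×1 + 0
The gcd is 1. Working backward:
1 = 6 − 5
1 = −29 + 5·6
1 = 5·122 − 21·29
1 = −21·395 + 68·122
1 = 68·1307 − 225·395
1 = −225·1702 + 293·1307
So 1307·293 ≡ 1 (mod 1702).

293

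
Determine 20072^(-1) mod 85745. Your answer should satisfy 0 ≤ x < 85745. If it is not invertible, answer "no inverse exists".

Apply the Euclidean algorithm to 85745 and 20072:
85745 = 4×20072 + 5457
20072 = 3×5457 + 3701
5457 = 1×3701 + 1756
3701 = 2×1756 + 189
1756 = 9×189 + 55
189 = 3×55 + 24
55 = 2×24 + 7
24 = 3×7 + 3
7 = 2×3 + 1
3 = 3×1 + 0
Since gcd(20072, 85745) = 1, back-substitute to write 1 as a combination:
1 = 7 − 2·3
1 = −2·24 + 7·7
1 = 7·55 − 16·24
1 = −16·189 + 55·55
1 = 55·1756 − 511·189
1 = −511·3701 + 1077·1756
1 = 1077·5457 − 1588·3701
1 = −1588·20072 + 5841·5457
1 = 5841·85745 − 24952·20072
Hence 20072⁻¹ ≡ -24952 ≡ 60793 (mod 85745).

60793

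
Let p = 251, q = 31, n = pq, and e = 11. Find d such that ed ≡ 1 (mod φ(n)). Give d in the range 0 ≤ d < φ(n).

φ(n) = (p−1)(q−1) = 250·30 = 7500.
Need d with 11·d ≡ 1 (mod 7500). Apply the extended Euclidean algorithm:
7500 = 681*11 + 9
11 = 1*9 + 2
9 = 4*2 + 1
2 = 2*1 + 0
Back-substitute:
1 = 9 − 4·2
1 = −4·11 + 5·9
1 = 5·7500 − 3409·11
So 11·(-3409) ≡ 1 (mod 7500), hence d ≡ -3409 ≡ 4091 (mod 7500).

4091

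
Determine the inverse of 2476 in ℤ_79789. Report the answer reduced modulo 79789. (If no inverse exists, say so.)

Extended Euclidean algorithm:
79789 = 32×2476 + 557
2476 = 4×557 + 248
557 = 2×248 + 61
248 = 4×61 + 4
61 = 15×4 + 1
4 = 4×1 + 0
Since gcd(2476, 79789) = 1, back-substitute to write 1 as a combination:
1 = 61 − 15·4
1 = −15·248 + 61·61
1 = 61·557 − 137·248
1 = −137·2476 + 609·557
1 = 609·79789 − 19625·2476
Hence 2476⁻¹ ≡ -19625 ≡ 60164 (mod 79789).

60164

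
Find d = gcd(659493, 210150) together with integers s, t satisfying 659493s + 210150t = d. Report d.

Apply Euclid's algorithm to 659493 and 210150:
659493 = 3*210150 + 29043
210150 = 7*29043 + 6849
29043 = 4*6849 + 1647
6849 = 4*1647 + 261
1647 = 6*261 + 81
261 = 3*81 + 18
81 = 4*18 + 9
18 = 2*9 + 0
gcd(659493, 210150) = 9.
Back-substituting:
9 = 81 − 4·18
9 = −4·261 + 13·81
9 = 13·1647 − 82·261
9 = −82·6849 + 341·1647
9 = 341·29043 − 1446·6849
9 = −1446·210150 + 10463·29043
9 = 10463·659493 − 32835·210150
So 9 = (10463)·659493 + (-32835)·210150.

9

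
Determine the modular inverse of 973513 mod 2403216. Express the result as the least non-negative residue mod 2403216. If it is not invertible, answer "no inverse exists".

1182601

Run Euclid on (2403216, 973513):
2403216 = 2*973513 + 456190
973513 = 2*456190 + 61133
456190 = 7*61133 + 28259
61133 = 2*28259 + 4615
28259 = 6*4615 + 569
4615 = 8*569 + 63
569 = 9*63 + 2
63 = 31*2 + 1
2 = 2*1 + 0
gcd = 1, so the inverse exists. Back-substitute:
1 = 63 − 31·2
1 = −31·569 + 280·63
1 = 280·4615 − 2271·569
1 = −2271·28259 + 13906·4615
1 = 13906·61133 − 30083·28259
1 = −30083·456190 + 224487·61133
1 = 224487·973513 − 479057·456190
1 = −479057·2403216 + 1182601·973513
So 973513·1182601 ≡ 1 (mod 2403216).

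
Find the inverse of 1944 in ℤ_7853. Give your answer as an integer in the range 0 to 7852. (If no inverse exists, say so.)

7445

Run Euclid on (7853, 1944):
7853 = 4·1944 + 77
1944 = 25·77 + 19
77 = 4·19 + 1
19 = 19·1 + 0
The gcd is 1. Working backward:
1 = 77 − 4·19
1 = −4·1944 + 101·77
1 = 101·7853 − 408·1944
Hence 1944⁻¹ ≡ -408 ≡ 7445 (mod 7853).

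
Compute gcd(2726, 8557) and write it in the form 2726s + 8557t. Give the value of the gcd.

Euclidean algorithm:
8557 = 3*2726 + 379
2726 = 7*379 + 73
379 = 5*73 + 14
73 = 5*14 + 3
14 = 4*3 + 2
3 = 1*2 + 1
2 = 2*1 + 0
gcd(2726, 8557) = 1.
Back-substituting:
1 = 3 − 2
1 = −14 + 5·3
1 = 5·73 − 26·14
1 = −26·379 + 135·73
1 = 135·2726 − 971·379
1 = −971·8557 + 3048·2726
So 1 = (-971)·8557 + (3048)·2726.

1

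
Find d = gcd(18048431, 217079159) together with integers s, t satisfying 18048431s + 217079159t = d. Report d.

1

Apply Euclid's algorithm to 217079159 and 18048431:
217079159 = 12×18048431 + 497987
18048431 = 36×497987 + 120899
497987 = 4×120899 + 14391
120899 = 8×14391 + 5771
14391 = 2×5771 + 2849
5771 = 2×2849 + 73
2849 = 39×73 + 2
73 = 36×2 + 1
2 = 2×1 + 0
gcd(18048431, 217079159) = 1.
Working backward:
1 = 73 − 36·2
1 = −36·2849 + 1405·73
1 = 1405·5771 − 2846·2849
1 = −2846·14391 + 7097·5771
1 = 7097·120899 − 59622·14391
1 = −59622·497987 + 245585·120899
1 = 245585·18048431 − 8900682·497987
1 = −8900682·217079159 + 107053769·18048431
So 1 = (-8900682)·217079159 + (107053769)·18048431.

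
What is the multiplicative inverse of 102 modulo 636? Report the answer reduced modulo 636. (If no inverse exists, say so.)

Euclidean algorithm on 636, 102:
636 = 6×102 + 24
102 = 4×24 + 6
24 = 4×6 + 0
gcd(102, 636) = 6 ≠ 1, so 102 has no multiplicative inverse modulo 636.

no inverse exists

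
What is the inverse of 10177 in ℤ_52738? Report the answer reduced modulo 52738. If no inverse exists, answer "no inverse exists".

Run Euclid on (52738, 10177):
52738 = 5×10177 + 1853
10177 = 5×1853 + 912
1853 = 2×912 + 29
912 = 31×29 + 13
29 = 2×13 + 3
13 = 4×3 + 1
3 = 3×1 + 0
The gcd is 1. Working backward:
1 = 13 − 4·3
1 = −4·29 + 9·13
1 = 9·912 − 283·29
1 = −283·1853 + 575·912
1 = 575·10177 − 3158·1853
1 = −3158·52738 + 16365·10177
So 10177·16365 ≡ 1 (mod 52738).

16365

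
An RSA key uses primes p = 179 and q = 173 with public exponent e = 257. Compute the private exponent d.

φ(n) = (p−1)(q−1) = 178·172 = 30616.
Need d with 257·d ≡ 1 (mod 30616). Apply the extended Euclidean algorithm:
30616 = 119·257 + 33
257 = 7·33 + 26
33 = 1·26 + 7
26 = 3·7 + 5
7 = 1·5 + 2
5 = 2·2 + 1
2 = 2·1 + 0
Back-substitute:
1 = 5 − 2·2
1 = −2·7 + 3·5
1 = 3·26 − 11·7
1 = −11·33 + 14·26
1 = 14·257 − 109·33
1 = −109·30616 + 12985·257
So 257·12985 ≡ 1 (mod 30616), hence d = 12985.

12985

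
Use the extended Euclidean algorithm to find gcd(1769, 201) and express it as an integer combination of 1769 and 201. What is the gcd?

1

Apply Euclid's algorithm to 1769 and 201:
1769 = 8*201 + 161
201 = 1*161 + 40
161 = 4*40 + 1
40 = 40*1 + 0
gcd(1769, 201) = 1.
Back-substituting:
1 = 161 − 4·40
1 = −4·201 + 5·161
1 = 5·1769 − 44·201
So 1 = (5)·1769 + (-44)·201.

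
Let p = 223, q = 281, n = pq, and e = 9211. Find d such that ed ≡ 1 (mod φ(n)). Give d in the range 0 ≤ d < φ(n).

φ(n) = (p−1)(q−1) = 222·280 = 62160.
Need d with 9211·d ≡ 1 (mod 62160). Apply the extended Euclidean algorithm:
62160 = 6·9211 + 6894
9211 = 1·6894 + 2317
6894 = 2·2317 + 2260
2317 = 1·2260 + 57
2260 = 39·57 + 37
57 = 1·37 + 20
37 = 1·20 + 17
20 = 1·17 + 3
17 = 5·3 + 2
3 = 1·2 + 1
2 = 2·1 + 0
Back-substitute:
1 = 3 − 2
1 = −17 + 6·3
1 = 6·20 − 7·17
1 = −7·37 + 13·20
1 = 13·57 − 20·37
1 = −20·2260 + 793·57
1 = 793·2317 − 813·2260
1 = −813·6894 + 2419·2317
1 = 2419·9211 − 3232·6894
1 = −3232·62160 + 21811·9211
So 9211·21811 ≡ 1 (mod 62160), hence d = 21811.

21811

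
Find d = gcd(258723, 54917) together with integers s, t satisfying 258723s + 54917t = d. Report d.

Apply Euclid's algorithm to 258723 and 54917:
258723 = 4*54917 + 39055
54917 = 1*39055 + 15862
39055 = 2*15862 + 7331
15862 = 2*7331 + 1200
7331 = 6*1200 + 131
1200 = 9*131 + 21
131 = 6*21 + 5
21 = 4*5 + 1
5 = 5*1 + 0
gcd(258723, 54917) = 1.
Back-substituting:
1 = 21 − 4·5
1 = −4·131 + 25·21
1 = 25·1200 − 229·131
1 = −229·7331 + 1399·1200
1 = 1399·15862 − 3027·7331
1 = −3027·39055 + 7453·15862
1 = 7453·54917 − 10480·39055
1 = −10480·258723 + 49373·54917
So 1 = (-10480)·258723 + (49373)·54917.

1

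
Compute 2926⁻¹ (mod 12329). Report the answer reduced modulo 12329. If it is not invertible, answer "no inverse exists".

Extended Euclidean algorithm:
12329 = 4*2926 + 625
2926 = 4*625 + 426
625 = 1*426 + 199
426 = 2*199 + 28
199 = 7*28 + 3
28 = 9*3 + 1
3 = 3*1 + 0
gcd = 1, so the inverse exists. Back-substitute:
1 = 28 − 9·3
1 = −9·199 + 64·28
1 = 64·426 − 137·199
1 = −137·625 + 201·426
1 = 201·2926 − 941·625
1 = −941·12329 + 3965·2926
So 2926·3965 ≡ 1 (mod 12329).

3965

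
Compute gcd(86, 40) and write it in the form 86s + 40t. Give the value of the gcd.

Euclidean algorithm:
86 = 2×40 + 6
40 = 6×6 + 4
6 = 1×4 + 2
4 = 2×2 + 0
gcd(86, 40) = 2.
Express as a combination:
2 = 6 − 4
2 = −40 + 7·6
2 = 7·86 − 15·40
So 2 = (7)·86 + (-15)·40.

2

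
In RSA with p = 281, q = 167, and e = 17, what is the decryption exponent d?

φ(n) = (p−1)(q−1) = 280·166 = 46480.
Need d with 17·d ≡ 1 (mod 46480). Apply the extended Euclidean algorithm:
46480 = 2734×17 + 2
17 = 8×2 + 1
2 = 2×1 + 0
Back-substitute:
1 = 17 − 8·2
1 = −8·46480 + 21873·17
So 17·21873 ≡ 1 (mod 46480), hence d = 21873.

21873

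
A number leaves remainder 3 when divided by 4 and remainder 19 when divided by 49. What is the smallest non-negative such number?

Write x = 3 + 4·k. Then 4·k ≡ 19 − 3 ≡ 16 (mod 49).
Need 4⁻¹ mod 49. Extended Euclid on (49, 4):
49 = 12·4 + 1
4 = 4·1 + 0
Back-substitute:
1 = 49 − 12·4
4⁻¹ ≡ 37 (mod 49), so k ≡ 37·16 ≡ 4 (mod 49).
x = 3 + 4·4 = 19.

19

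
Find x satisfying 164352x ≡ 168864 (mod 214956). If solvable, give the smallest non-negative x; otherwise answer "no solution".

First find gcd(164352, 214956):
214956 = 1·164352 + 50604
164352 = 3·50604 + 12540
50604 = 4·12540 + 444
12540 = 28·444 + 108
444 = 4·108 + 12
108 = 9·12 + 0
gcd = 12 and 12 | 168864, so solutions exist. Divide through by 12: 13696x ≡ 14072 (mod 17913).
Now find 13696⁻¹ mod 17913:
17913 = 1×13696 + 4217
13696 = 3×4217 + 1045
4217 = 4×1045 + 37
1045 = 28×37 + 9
37 = 4×9 + 1
9 = 9×1 + 0
Back-substitute:
1 = 37 − 4·9
1 = −4·1045 + 113·37
1 = 113·4217 − 456·1045
1 = −456·13696 + 1481·4217
1 = 1481·17913 − 1937·13696
So 13696·(-1937) ≡ 1 (mod 17913), i.e. 13696⁻¹ ≡ 15976.
Then x ≡ 15976·14072 ≡ 6122 (mod 17913); the smallest non-negative solution is x = 6122.

6122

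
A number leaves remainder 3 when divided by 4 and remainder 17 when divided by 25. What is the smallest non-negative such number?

67

Write x = 3 + 4·k. Then 4·k ≡ 17 − 3 ≡ 14 (mod 25).
Need 4⁻¹ mod 25. Extended Euclid on (25, 4):
25 = 6×4 + 1
4 = 4×1 + 0
Back-substitute:
1 = 25 − 6·4
4⁻¹ ≡ 19 (mod 25), so k ≡ 19·14 ≡ 16 (mod 25).
x = 3 + 4·16 = 67.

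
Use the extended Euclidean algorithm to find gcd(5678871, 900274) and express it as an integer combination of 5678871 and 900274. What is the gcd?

Repeated division:
5678871 = 6×900274 + 277227
900274 = 3×277227 + 68593
277227 = 4×68593 + 2855
68593 = 24×2855 + 73
2855 = 39×73 + 8
73 = 9×8 + 1
8 = 8×1 + 0
gcd(5678871, 900274) = 1.
Back-substituting:
1 = 73 − 9·8
1 = −9·2855 + 352·73
1 = 352·68593 − 8457·2855
1 = −8457·277227 + 34180·68593
1 = 34180·900274 − 110997·277227
1 = −110997·5678871 + 700162·900274
So 1 = (-110997)·5678871 + (700162)·900274.

1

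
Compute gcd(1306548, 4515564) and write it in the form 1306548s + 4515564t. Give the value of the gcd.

Repeated division:
4515564 = 3·1306548 + 595920
1306548 = 2·595920 + 114708
595920 = 5·114708 + 22380
114708 = 5·22380 + 2808
22380 = 7·2808 + 2724
2808 = 1·2724 + 84
2724 = 32·84 + 36
84 = 2·36 + 12
36 = 3·12 + 0
gcd(1306548, 4515564) = 12.
Express as a combination:
12 = 84 − 2·36
12 = −2·2724 + 65·84
12 = 65·2808 − 67·2724
12 = −67·22380 + 534·2808
12 = 534·114708 − 2737·22380
12 = −2737·595920 + 14219·114708
12 = 14219·1306548 − 31175·595920
12 = −31175·4515564 + 107744·1306548
So 12 = (-31175)·4515564 + (107744)·1306548.

12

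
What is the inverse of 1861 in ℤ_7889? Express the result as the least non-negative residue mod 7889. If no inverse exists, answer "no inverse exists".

195

gcd(7889, 1861) by repeated division:
7889 = 4*1861 + 445
1861 = 4*445 + 81
445 = 5*81 + 40
81 = 2*40 + 1
40 = 40*1 + 0
The gcd is 1. Working backward:
1 = 81 − 2·40
1 = −2·445 + 11·81
1 = 11·1861 − 46·445
1 = −46·7889 + 195·1861
So 1861·195 ≡ 1 (mod 7889).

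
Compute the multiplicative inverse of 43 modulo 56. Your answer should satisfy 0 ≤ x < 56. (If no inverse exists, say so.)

Apply the Euclidean algorithm to 56 and 43:
56 = 1*43 + 13
43 = 3*13 + 4
13 = 3*4 + 1
4 = 4*1 + 0
gcd = 1, so the inverse exists. Back-substitute:
1 = 13 − 3·4
1 = −3·43 + 10·13
1 = 10·56 − 13·43
Thus 43·(-13) ≡ 1 (mod 56); reducing, -13 mod 56 = 43.

43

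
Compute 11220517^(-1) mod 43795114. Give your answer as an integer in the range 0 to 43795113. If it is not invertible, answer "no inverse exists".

Compute gcd(11220517, 43795114):
43795114 = 3×11220517 + 10133563
11220517 = 1×10133563 + 1086954
10133563 = 9×1086954 + 350977
1086954 = 3×350977 + 34023
350977 = 10×34023 + 10747
34023 = 3×10747 + 1782
10747 = 6×1782 + 55
1782 = 32×55 + 22
55 = 2×22 + 11
22 = 2×11 + 0
gcd(11220517, 43795114) = 11 ≠ 1, so 11220517 has no multiplicative inverse modulo 43795114.

no inverse exists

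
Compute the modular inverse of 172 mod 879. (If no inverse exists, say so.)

gcd(879, 172) by repeated division:
879 = 5*172 + 19
172 = 9*19 + 1
19 = 19*1 + 0
gcd = 1, so the inverse exists. Back-substitute:
1 = 172 − 9·19
1 = −9·879 + 46·172
So 172·46 ≡ 1 (mod 879).

46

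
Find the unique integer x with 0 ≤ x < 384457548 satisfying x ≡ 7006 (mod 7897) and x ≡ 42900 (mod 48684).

204807804

Write x = 7006 + 7897·k. Then 7897·k ≡ 42900 − 7006 ≡ 35894 (mod 48684).
Need 7897⁻¹ mod 48684. Extended Euclid on (48684, 7897):
48684 = 6·7897 + 1302
7897 = 6·1302 + 85
1302 = 15·85 + 27
85 = 3·27 + 4
27 = 6·4 + 3
4 = 1·3 + 1
3 = 3·1 + 0
Back-substitute:
1 = 4 − 3
1 = −27 + 7·4
1 = 7·85 − 22·27
1 = −22·1302 + 337·85
1 = 337·7897 − 2044·1302
1 = −2044·48684 + 12601·7897
7897⁻¹ ≡ 12601 (mod 48684), so k ≡ 12601·35894 ≡ 25934 (mod 48684).
x = 7006 + 7897·25934 = 204807804.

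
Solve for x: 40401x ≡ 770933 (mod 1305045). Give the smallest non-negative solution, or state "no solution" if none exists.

gcd(40401, 1305045):
1305045 = 32·40401 + 12213
40401 = 3·12213 + 3762
12213 = 3·3762 + 927
3762 = 4·927 + 54
927 = 17·54 + 9
54 = 6·9 + 0
gcd = 9, but 9 ∤ 770933, so the congruence has no solution.

no solution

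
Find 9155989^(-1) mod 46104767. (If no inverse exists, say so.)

10668528

gcd(46104767, 9155989) by repeated division:
46104767 = 5*9155989 + 324822
9155989 = 28*324822 + 60973
324822 = 5*60973 + 19957
60973 = 3*19957 + 1102
19957 = 18*1102 + 121
1102 = 9*121 + 13
121 = 9*13 + 4
13 = 3*4 + 1
4 = 4*1 + 0
The gcd is 1. Working backward:
1 = 13 − 3·4
1 = −3·121 + 28·13
1 = 28·1102 − 255·121
1 = −255·19957 + 4618·1102
1 = 4618·60973 − 14109·19957
1 = −14109·324822 + 75163·60973
1 = 75163·9155989 − 2118673·324822
1 = −2118673·46104767 + 10668528·9155989
So 9155989·10668528 ≡ 1 (mod 46104767).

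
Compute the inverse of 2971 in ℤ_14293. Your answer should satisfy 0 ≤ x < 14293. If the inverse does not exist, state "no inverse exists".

Apply the Euclidean algorithm to 14293 and 2971:
14293 = 4·2971 + 2409
2971 = 1·2409 + 562
2409 = 4·562 + 161
562 = 3·161 + 79
161 = 2·79 + 3
79 = 26·3 + 1
3 = 3·1 + 0
gcd = 1, so the inverse exists. Back-substitute:
1 = 79 − 26·3
1 = −26·161 + 53·79
1 = 53·562 − 185·161
1 = −185·2409 + 793·562
1 = 793·2971 − 978·2409
1 = −978·14293 + 4705·2971
So 2971·4705 ≡ 1 (mod 14293).

4705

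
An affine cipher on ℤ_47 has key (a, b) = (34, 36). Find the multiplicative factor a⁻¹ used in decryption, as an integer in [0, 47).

18

Apply the Euclidean algorithm to 47 and 34:
47 = 1×34 + 13
34 = 2×13 + 8
13 = 1×8 + 5
8 = 1×5 + 3
5 = 1×3 + 2
3 = 1×2 + 1
2 = 2×1 + 0
gcd = 1, so the inverse exists. Back-substitute:
1 = 3 − 2
1 = −5 + 2·3
1 = 2·8 − 3·5
1 = −3·13 + 5·8
1 = 5·34 − 13·13
1 = −13·47 + 18·34
So 34·18 ≡ 1 (mod 47).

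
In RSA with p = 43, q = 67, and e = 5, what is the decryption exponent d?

φ(n) = (p−1)(q−1) = 42·66 = 2772.
Need d with 5·d ≡ 1 (mod 2772). Apply the extended Euclidean algorithm:
2772 = 554·5 + 2
5 = 2·2 + 1
2 = 2·1 + 0
Back-substitute:
1 = 5 − 2·2
1 = −2·2772 + 1109·5
So 5·1109 ≡ 1 (mod 2772), hence d = 1109.

1109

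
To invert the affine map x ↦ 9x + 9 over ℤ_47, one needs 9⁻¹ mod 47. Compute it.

Apply the Euclidean algorithm to 47 and 9:
47 = 5×9 + 2
9 = 4×2 + 1
2 = 2×1 + 0
gcd = 1, so the inverse exists. Back-substitute:
1 = 9 − 4·2
1 = −4·47 + 21·9
So 9·21 ≡ 1 (mod 47).

21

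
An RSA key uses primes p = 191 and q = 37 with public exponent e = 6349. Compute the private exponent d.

φ(n) = (p−1)(q−1) = 190·36 = 6840.
Need d with 6349·d ≡ 1 (mod 6840). Apply the extended Euclidean algorithm:
6840 = 1·6349 + 491
6349 = 12·491 + 457
491 = 1·457 + 34
457 = 13·34 + 15
34 = 2·15 + 4
15 = 3·4 + 3
4 = 1·3 + 1
3 = 3·1 + 0
Back-substitute:
1 = 4 − 3
1 = −15 + 4·4
1 = 4·34 − 9·15
1 = −9·457 + 121·34
1 = 121·491 − 130·457
1 = −130·6349 + 1681·491
1 = 1681·6840 − 1811·6349
So 6349·(-1811) ≡ 1 (mod 6840), hence d ≡ -1811 ≡ 5029 (mod 6840).

5029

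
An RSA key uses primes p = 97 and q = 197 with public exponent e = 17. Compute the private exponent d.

φ(n) = (p−1)(q−1) = 96·196 = 18816.
Need d with 17·d ≡ 1 (mod 18816). Apply the extended Euclidean algorithm:
18816 = 1106·17 + 14
17 = 1·14 + 3
14 = 4·3 + 2
3 = 1·2 + 1
2 = 2·1 + 0
Back-substitute:
1 = 3 − 2
1 = −14 + 5·3
1 = 5·17 − 6·14
1 = −6·18816 + 6641·17
So 17·6641 ≡ 1 (mod 18816), hence d = 6641.

6641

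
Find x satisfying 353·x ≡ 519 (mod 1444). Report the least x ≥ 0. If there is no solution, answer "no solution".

First find gcd(353, 1444):
1444 = 4*353 + 32
353 = 11*32 + 1
32 = 32*1 + 0
gcd = 1, so a unique solution mod 1444 exists.
Back-substitute for the Bézout coefficients:
1 = 353 − 11·32
1 = −11·1444 + 45·353
So 353·(45) ≡ 1 (mod 1444), giving 353⁻¹ ≡ 45.
x ≡ 353⁻¹·519 ≡ 45·519 ≡ 251 (mod 1444).

251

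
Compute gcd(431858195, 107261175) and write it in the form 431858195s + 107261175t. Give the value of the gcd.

5

Euclidean algorithm:
431858195 = 4*107261175 + 2813495
107261175 = 38*2813495 + 348365
2813495 = 8*348365 + 26575
348365 = 13*26575 + 2890
26575 = 9*2890 + 565
2890 = 5*565 + 65
565 = 8*65 + 45
65 = 1*45 + 20
45 = 2*20 + 5
20 = 4*5 + 0
gcd(431858195, 107261175) = 5.
Back-substituting:
5 = 45 − 2·20
5 = −2·65 + 3·45
5 = 3·565 − 26·65
5 = −26·2890 + 133·565
5 = 133·26575 − 1223·2890
5 = −1223·348365 + 16032·26575
5 = 16032·2813495 − 129479·348365
5 = −129479·107261175 + 4936234·2813495
5 = 4936234·431858195 − 19874415·107261175
So 5 = (4936234)·431858195 + (-19874415)·107261175.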